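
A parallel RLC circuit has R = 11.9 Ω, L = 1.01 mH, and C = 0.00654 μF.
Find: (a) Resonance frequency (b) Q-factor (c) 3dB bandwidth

Step 1 — Resonance: ω₀ = 1/√(LC) = 1/√(0.00101·6.54e-09) = 3.891e+05 rad/s.
Step 2 — f₀ = ω₀/(2π) = 6.193e+04 Hz.
Step 3 — Parallel Q: Q = R/(ω₀L) = 11.9/(3.891e+05·0.00101) = 0.03028.
Step 4 — Bandwidth: Δω = ω₀/Q = 1.285e+07 rad/s; BW = Δω/(2π) = 2.045e+06 Hz.

(a) f₀ = 6.193e+04 Hz  (b) Q = 0.03028  (c) BW = 2.045e+06 Hz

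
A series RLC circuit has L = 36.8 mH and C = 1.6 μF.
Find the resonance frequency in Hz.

Step 1 — Resonance condition Im(Z)=0 gives ω₀ = 1/√(LC).
Step 2 — ω₀ = 1/√(0.0368·1.6e-06) = 4121 rad/s.
Step 3 — f₀ = ω₀/(2π) = 655.9 Hz.

f₀ = 655.9 Hz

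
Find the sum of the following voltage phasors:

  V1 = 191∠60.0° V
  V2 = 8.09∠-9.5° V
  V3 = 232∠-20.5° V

Step 1 — Convert each phasor to rectangular form:
  V1 = 191·(cos(60.0°) + j·sin(60.0°)) = 95.5 + j165.4 V
  V2 = 8.09·(cos(-9.5°) + j·sin(-9.5°)) = 7.979 - j1.335 V
  V3 = 232·(cos(-20.5°) + j·sin(-20.5°)) = 217.3 - j81.25 V
Step 2 — Sum components: V_total = 320.8 + j82.83 V.
Step 3 — Convert to polar: |V_total| = 331.3 V, ∠V_total = 14.5°.

V_total = 331.3∠14.5° V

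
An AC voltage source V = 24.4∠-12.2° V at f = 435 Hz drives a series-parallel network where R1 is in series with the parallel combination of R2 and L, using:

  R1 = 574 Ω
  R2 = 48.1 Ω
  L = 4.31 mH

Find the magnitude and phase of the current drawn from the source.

Step 1 — Angular frequency: ω = 2π·f = 2π·435 = 2733 rad/s.
Step 2 — Component impedances:
  R1: Z = R = 574 Ω
  R2: Z = R = 48.1 Ω
  L: Z = jωL = j·2733·0.00431 = 0 + j11.78 Ω
Step 3 — Parallel branch: R2 || L = 1/(1/R2 + 1/L) = 2.722 + j11.11 Ω.
Step 4 — Series with R1: Z_total = R1 + (R2 || L) = 576.7 + j11.11 Ω = 576.8∠1.1° Ω.
Step 5 — Source phasor: V = 24.4∠-12.2° V = 23.85 - j5.156 V.
Step 6 — Ohm's law: I = V / Z_total = (23.85 - j5.156) / (576.7 + j11.11) = 0.04117 - j0.009734 A.
Step 7 — Convert to polar: |I| = 0.0423 A, ∠I = -13.3°.

I = 0.0423∠-13.3° A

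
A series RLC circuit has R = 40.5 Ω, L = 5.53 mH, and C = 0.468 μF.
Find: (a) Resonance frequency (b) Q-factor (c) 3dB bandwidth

Step 1 — Resonance condition Im(Z)=0 gives ω₀ = 1/√(LC).
Step 2 — ω₀ = 1/√(0.00553·4.68e-07) = 1.966e+04 rad/s.
Step 3 — f₀ = ω₀/(2π) = 3128 Hz.
Step 4 — Series Q: Q = ω₀L/R = 1.966e+04·0.00553/40.5 = 2.684.
Step 5 — 3dB bandwidth: Δω = ω₀/Q = 7324 rad/s; BW = Δω/(2π) = 1166 Hz.

(a) f₀ = 3128 Hz  (b) Q = 2.684  (c) BW = 1166 Hz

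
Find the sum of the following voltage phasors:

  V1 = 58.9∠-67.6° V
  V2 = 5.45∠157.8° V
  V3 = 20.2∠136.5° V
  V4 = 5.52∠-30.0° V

Step 1 — Convert each phasor to rectangular form:
  V1 = 58.9·(cos(-67.6°) + j·sin(-67.6°)) = 22.45 - j54.46 V
  V2 = 5.45·(cos(157.8°) + j·sin(157.8°)) = -5.046 + j2.059 V
  V3 = 20.2·(cos(136.5°) + j·sin(136.5°)) = -14.65 + j13.9 V
  V4 = 5.52·(cos(-30.0°) + j·sin(-30.0°)) = 4.78 - j2.76 V
Step 2 — Sum components: V_total = 7.527 - j41.25 V.
Step 3 — Convert to polar: |V_total| = 41.93 V, ∠V_total = -79.7°.

V_total = 41.93∠-79.7° V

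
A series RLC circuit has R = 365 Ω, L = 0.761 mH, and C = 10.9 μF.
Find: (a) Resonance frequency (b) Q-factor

Step 1 — Resonance condition Im(Z)=0 gives ω₀ = 1/√(LC).
Step 2 — ω₀ = 1/√(0.000761·1.09e-05) = 1.098e+04 rad/s.
Step 3 — f₀ = ω₀/(2π) = 1747 Hz.
Step 4 — Series Q: Q = ω₀L/R = 1.098e+04·0.000761/365 = 0.02289.

(a) f₀ = 1747 Hz  (b) Q = 0.02289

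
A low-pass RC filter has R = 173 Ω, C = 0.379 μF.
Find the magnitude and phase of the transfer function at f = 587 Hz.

Step 1 — Angular frequency: ω = 2π·587 = 3688 rad/s.
Step 2 — Transfer function: H(jω) = 1/(1 + jωRC).
Step 3 — Denominator: 1 + jωRC = 1 + j·3688·173·3.79e-07 = 1 + j0.2418.
Step 4 — H = 0.9448 - j0.2285.
Step 5 — Magnitude: |H| = 0.972 (-0.2 dB); phase: φ = -13.6°.

|H| = 0.972 (-0.2 dB), φ = -13.6°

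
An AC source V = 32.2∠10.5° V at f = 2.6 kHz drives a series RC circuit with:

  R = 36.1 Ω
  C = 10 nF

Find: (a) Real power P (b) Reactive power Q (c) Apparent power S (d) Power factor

Step 1 — Angular frequency: ω = 2π·f = 2π·2600 = 1.634e+04 rad/s.
Step 2 — Component impedances:
  R: Z = R = 36.1 Ω
  C: Z = 1/(jωC) = -j/(ω·C) = 0 - j6121 Ω
Step 3 — Series combination: Z_total = R + C = 36.1 - j6121 Ω = 6121∠-89.7° Ω.
Step 4 — Source phasor: V = 32.2∠10.5° V = 31.66 + j5.868 V.
Step 5 — Current: I = V / Z = -0.0009281 + j0.005178 A = 0.00526∠100.2° A.
Step 6 — Complex power: S = V·I* = 0.0009989 - j0.1694 VA.
Step 7 — Real power: P = Re(S) = 0.0009989 W.
Step 8 — Reactive power: Q = Im(S) = -0.1694 VAR.
Step 9 — Apparent power: |S| = 0.1694 VA.
Step 10 — Power factor: PF = P/|S| = 0.005897 (leading).

(a) P = 0.0009989 W  (b) Q = -0.1694 VAR  (c) S = 0.1694 VA  (d) PF = 0.005897 (leading)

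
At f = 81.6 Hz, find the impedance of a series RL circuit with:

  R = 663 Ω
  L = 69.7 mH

Step 1 — Angular frequency: ω = 2π·f = 2π·81.6 = 512.7 rad/s.
Step 2 — Component impedances:
  R: Z = R = 663 Ω
  L: Z = jωL = j·512.7·0.0697 = 0 + j35.74 Ω
Step 3 — Series combination: Z_total = R + L = 663 + j35.74 Ω = 664∠3.1° Ω.

Z = 663 + j35.74 Ω = 664∠3.1° Ω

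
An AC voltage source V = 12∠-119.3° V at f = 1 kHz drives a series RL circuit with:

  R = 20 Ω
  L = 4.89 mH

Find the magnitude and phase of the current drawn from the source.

Step 1 — Angular frequency: ω = 2π·f = 2π·1000 = 6283 rad/s.
Step 2 — Component impedances:
  R: Z = R = 20 Ω
  L: Z = jωL = j·6283·0.00489 = 0 + j30.72 Ω
Step 3 — Series combination: Z_total = R + L = 20 + j30.72 Ω = 36.66∠56.9° Ω.
Step 4 — Source phasor: V = 12∠-119.3° V = -5.873 - j10.46 V.
Step 5 — Ohm's law: I = V / Z_total = (-5.873 - j10.46) / (20 + j30.72) = -0.3266 - j0.02147 A.
Step 6 — Convert to polar: |I| = 0.3273 A, ∠I = -176.2°.

I = 0.3273∠-176.2° A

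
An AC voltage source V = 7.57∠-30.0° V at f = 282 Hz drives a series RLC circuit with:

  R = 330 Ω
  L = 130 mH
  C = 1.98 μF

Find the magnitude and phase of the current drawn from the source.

Step 1 — Angular frequency: ω = 2π·f = 2π·282 = 1772 rad/s.
Step 2 — Component impedances:
  R: Z = R = 330 Ω
  L: Z = jωL = j·1772·0.13 = 0 + j230.3 Ω
  C: Z = 1/(jωC) = -j/(ω·C) = 0 - j285 Ω
Step 3 — Series combination: Z_total = R + L + C = 330 - j54.7 Ω = 334.5∠-9.4° Ω.
Step 4 — Source phasor: V = 7.57∠-30.0° V = 6.556 - j3.785 V.
Step 5 — Ohm's law: I = V / Z_total = (6.556 - j3.785) / (330 - j54.7) = 0.02119 - j0.007958 A.
Step 6 — Convert to polar: |I| = 0.02263 A, ∠I = -20.6°.

I = 0.02263∠-20.6° A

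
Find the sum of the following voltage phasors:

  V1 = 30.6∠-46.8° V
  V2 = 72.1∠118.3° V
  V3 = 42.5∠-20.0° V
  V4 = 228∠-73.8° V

Step 1 — Convert each phasor to rectangular form:
  V1 = 30.6·(cos(-46.8°) + j·sin(-46.8°)) = 20.95 - j22.31 V
  V2 = 72.1·(cos(118.3°) + j·sin(118.3°)) = -34.18 + j63.48 V
  V3 = 42.5·(cos(-20.0°) + j·sin(-20.0°)) = 39.94 - j14.54 V
  V4 = 228·(cos(-73.8°) + j·sin(-73.8°)) = 63.61 - j218.9 V
Step 2 — Sum components: V_total = 90.31 - j192.3 V.
Step 3 — Convert to polar: |V_total| = 212.5 V, ∠V_total = -64.8°.

V_total = 212.5∠-64.8° V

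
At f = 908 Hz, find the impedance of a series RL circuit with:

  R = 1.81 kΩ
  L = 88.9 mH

Step 1 — Angular frequency: ω = 2π·f = 2π·908 = 5705 rad/s.
Step 2 — Component impedances:
  R: Z = R = 1810 Ω
  L: Z = jωL = j·5705·0.0889 = 0 + j507.2 Ω
Step 3 — Series combination: Z_total = R + L = 1810 + j507.2 Ω = 1880∠15.7° Ω.

Z = 1810 + j507.2 Ω = 1880∠15.7° Ω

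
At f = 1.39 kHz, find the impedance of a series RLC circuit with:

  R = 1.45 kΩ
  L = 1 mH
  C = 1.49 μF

Step 1 — Angular frequency: ω = 2π·f = 2π·1390 = 8734 rad/s.
Step 2 — Component impedances:
  R: Z = R = 1450 Ω
  L: Z = jωL = j·8734·0.001 = 0 + j8.734 Ω
  C: Z = 1/(jωC) = -j/(ω·C) = 0 - j76.85 Ω
Step 3 — Series combination: Z_total = R + L + C = 1450 - j68.11 Ω = 1452∠-2.7° Ω.

Z = 1450 - j68.11 Ω = 1452∠-2.7° Ω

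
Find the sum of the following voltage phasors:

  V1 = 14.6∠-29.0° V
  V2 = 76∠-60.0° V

Step 1 — Convert each phasor to rectangular form:
  V1 = 14.6·(cos(-29.0°) + j·sin(-29.0°)) = 12.77 - j7.078 V
  V2 = 76·(cos(-60.0°) + j·sin(-60.0°)) = 38 - j65.82 V
Step 2 — Sum components: V_total = 50.77 - j72.9 V.
Step 3 — Convert to polar: |V_total| = 88.83 V, ∠V_total = -55.1°.

V_total = 88.83∠-55.1° V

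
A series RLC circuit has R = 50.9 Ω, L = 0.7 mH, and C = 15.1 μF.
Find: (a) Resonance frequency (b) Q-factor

Step 1 — Resonance condition Im(Z)=0 gives ω₀ = 1/√(LC).
Step 2 — ω₀ = 1/√(0.0007·1.51e-05) = 9727 rad/s.
Step 3 — f₀ = ω₀/(2π) = 1548 Hz.
Step 4 — Series Q: Q = ω₀L/R = 9727·0.0007/50.9 = 0.1338.

(a) f₀ = 1548 Hz  (b) Q = 0.1338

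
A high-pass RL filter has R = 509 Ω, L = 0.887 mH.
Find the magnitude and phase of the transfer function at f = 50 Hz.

Step 1 — Angular frequency: ω = 2π·50 = 314.2 rad/s.
Step 2 — Transfer function: H(jω) = jωL/(R + jωL).
Step 3 — Numerator jωL = j·0.2787; denominator R + jωL = 509 + j0.2787.
Step 4 — H = 2.997e-07 + j0.0005475.
Step 5 — Magnitude: |H| = 0.0005475 (-65.2 dB); phase: φ = 90.0°.

|H| = 0.0005475 (-65.2 dB), φ = 90.0°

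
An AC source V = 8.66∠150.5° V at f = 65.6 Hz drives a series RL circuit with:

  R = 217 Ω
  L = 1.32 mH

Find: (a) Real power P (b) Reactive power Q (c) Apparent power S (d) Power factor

Step 1 — Angular frequency: ω = 2π·f = 2π·65.6 = 412.2 rad/s.
Step 2 — Component impedances:
  R: Z = R = 217 Ω
  L: Z = jωL = j·412.2·0.00132 = 0 + j0.5441 Ω
Step 3 — Series combination: Z_total = R + L = 217 + j0.5441 Ω = 217∠0.1° Ω.
Step 4 — Source phasor: V = 8.66∠150.5° V = -7.537 + j4.264 V.
Step 5 — Current: I = V / Z = -0.03468 + j0.01974 A = 0.03991∠150.4° A.
Step 6 — Complex power: S = V·I* = 0.3456 + j0.0008665 VA.
Step 7 — Real power: P = Re(S) = 0.3456 W.
Step 8 — Reactive power: Q = Im(S) = 0.0008665 VAR.
Step 9 — Apparent power: |S| = 0.3456 VA.
Step 10 — Power factor: PF = P/|S| = 1 (lagging).

(a) P = 0.3456 W  (b) Q = 0.0008665 VAR  (c) S = 0.3456 VA  (d) PF = 1 (lagging)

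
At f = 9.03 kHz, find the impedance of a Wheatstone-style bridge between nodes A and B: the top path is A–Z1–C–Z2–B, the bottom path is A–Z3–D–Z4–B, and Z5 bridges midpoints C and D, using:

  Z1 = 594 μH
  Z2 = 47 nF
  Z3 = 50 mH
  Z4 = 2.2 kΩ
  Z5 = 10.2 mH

Step 1 — Angular frequency: ω = 2π·f = 2π·9030 = 5.674e+04 rad/s.
Step 2 — Component impedances:
  Z1: Z = jωL = j·5.674e+04·0.000594 = 0 + j33.7 Ω
  Z2: Z = 1/(jωC) = -j/(ω·C) = 0 - j375 Ω
  Z3: Z = jωL = j·5.674e+04·0.05 = 0 + j2837 Ω
  Z4: Z = R = 2200 Ω
  Z5: Z = jωL = j·5.674e+04·0.0102 = 0 + j578.7 Ω
Step 3 — Bridge requires nodal analysis (the Z5 bridge couples midpoints C and D, so the two paths cannot be reduced to a simple series/parallel combination). Setting node B to ground and injecting 1 A at node A, the 3-node admittance system at A, C, D solves to V_A = Z_AB = 61.86 - j344.6 Ω = 350.1∠-79.8° Ω.

Z = 61.86 - j344.6 Ω = 350.1∠-79.8° Ω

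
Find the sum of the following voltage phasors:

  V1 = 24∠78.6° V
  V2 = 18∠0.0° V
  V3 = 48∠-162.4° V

Step 1 — Convert each phasor to rectangular form:
  V1 = 24·(cos(78.6°) + j·sin(78.6°)) = 4.744 + j23.53 V
  V2 = 18·(cos(0.0°) + j·sin(0.0°)) = 18 V
  V3 = 48·(cos(-162.4°) + j·sin(-162.4°)) = -45.75 - j14.51 V
Step 2 — Sum components: V_total = -23.01 + j9.013 V.
Step 3 — Convert to polar: |V_total| = 24.71 V, ∠V_total = 158.6°.

V_total = 24.71∠158.6° V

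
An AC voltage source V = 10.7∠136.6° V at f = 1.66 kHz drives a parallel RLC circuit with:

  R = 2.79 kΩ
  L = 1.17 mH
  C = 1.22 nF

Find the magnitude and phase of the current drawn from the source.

Step 1 — Angular frequency: ω = 2π·f = 2π·1660 = 1.043e+04 rad/s.
Step 2 — Component impedances:
  R: Z = R = 2790 Ω
  L: Z = jωL = j·1.043e+04·0.00117 = 0 + j12.2 Ω
  C: Z = 1/(jωC) = -j/(ω·C) = 0 - j7.859e+04 Ω
Step 3 — Parallel combination: 1/Z_total = 1/R + 1/L + 1/C; Z_total = 0.05339 + j12.2 Ω = 12.2∠89.7° Ω.
Step 4 — Source phasor: V = 10.7∠136.6° V = -7.774 + j7.352 V.
Step 5 — Ohm's law: I = V / Z_total = (-7.774 + j7.352) / (0.05339 + j12.2) = 0.5996 + j0.6396 A.
Step 6 — Convert to polar: |I| = 0.8767 A, ∠I = 46.9°.

I = 0.8767∠46.9° A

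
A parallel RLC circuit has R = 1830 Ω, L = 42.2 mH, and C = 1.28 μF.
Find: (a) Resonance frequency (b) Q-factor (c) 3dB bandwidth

Step 1 — Resonance: ω₀ = 1/√(LC) = 1/√(0.0422·1.28e-06) = 4303 rad/s.
Step 2 — f₀ = ω₀/(2π) = 684.8 Hz.
Step 3 — Parallel Q: Q = R/(ω₀L) = 1830/(4303·0.0422) = 10.08.
Step 4 — Bandwidth: Δω = ω₀/Q = 426.9 rad/s; BW = Δω/(2π) = 67.95 Hz.

(a) f₀ = 684.8 Hz  (b) Q = 10.08  (c) BW = 67.95 Hz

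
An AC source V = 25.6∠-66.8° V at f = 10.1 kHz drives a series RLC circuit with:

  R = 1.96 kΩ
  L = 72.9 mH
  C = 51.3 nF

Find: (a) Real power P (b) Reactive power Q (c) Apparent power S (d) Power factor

Step 1 — Angular frequency: ω = 2π·f = 2π·1.01e+04 = 6.346e+04 rad/s.
Step 2 — Component impedances:
  R: Z = R = 1960 Ω
  L: Z = jωL = j·6.346e+04·0.0729 = 0 + j4626 Ω
  C: Z = 1/(jωC) = -j/(ω·C) = 0 - j307.2 Ω
Step 3 — Series combination: Z_total = R + L + C = 1960 + j4319 Ω = 4743∠65.6° Ω.
Step 4 — Source phasor: V = 25.6∠-66.8° V = 10.08 - j23.53 V.
Step 5 — Current: I = V / Z = -0.003639 - j0.003986 A = 0.005397∠-132.4° A.
Step 6 — Complex power: S = V·I* = 0.0571 + j0.1258 VA.
Step 7 — Real power: P = Re(S) = 0.0571 W.
Step 8 — Reactive power: Q = Im(S) = 0.1258 VAR.
Step 9 — Apparent power: |S| = 0.1382 VA.
Step 10 — Power factor: PF = P/|S| = 0.4132 (lagging).

(a) P = 0.0571 W  (b) Q = 0.1258 VAR  (c) S = 0.1382 VA  (d) PF = 0.4132 (lagging)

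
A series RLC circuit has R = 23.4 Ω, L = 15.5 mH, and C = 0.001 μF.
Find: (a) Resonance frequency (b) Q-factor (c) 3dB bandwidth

Step 1 — Resonance: ω₀ = 1/√(LC) = 1/√(0.0155·1e-09) = 2.54e+05 rad/s.
Step 2 — f₀ = ω₀/(2π) = 4.043e+04 Hz.
Step 3 — Series Q: Q = ω₀L/R = 2.54e+05·0.0155/23.4 = 168.2.
Step 4 — Bandwidth: Δω = ω₀/Q = 1510 rad/s; BW = Δω/(2π) = 240.3 Hz.

(a) f₀ = 4.043e+04 Hz  (b) Q = 168.2  (c) BW = 240.3 Hz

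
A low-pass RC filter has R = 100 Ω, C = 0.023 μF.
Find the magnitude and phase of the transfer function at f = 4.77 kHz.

Step 1 — Angular frequency: ω = 2π·4770 = 2.997e+04 rad/s.
Step 2 — Transfer function: H(jω) = 1/(1 + jωRC).
Step 3 — Denominator: 1 + jωRC = 1 + j·2.997e+04·100·2.3e-08 = 1 + j0.06893.
Step 4 — H = 0.9953 - j0.06861.
Step 5 — Magnitude: |H| = 0.9976 (-0.0 dB); phase: φ = -3.9°.

|H| = 0.9976 (-0.0 dB), φ = -3.9°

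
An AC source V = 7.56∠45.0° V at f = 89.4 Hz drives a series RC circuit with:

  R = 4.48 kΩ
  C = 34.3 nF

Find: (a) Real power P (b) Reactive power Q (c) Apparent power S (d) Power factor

Step 1 — Angular frequency: ω = 2π·f = 2π·89.4 = 561.7 rad/s.
Step 2 — Component impedances:
  R: Z = R = 4480 Ω
  C: Z = 1/(jωC) = -j/(ω·C) = 0 - j5.19e+04 Ω
Step 3 — Series combination: Z_total = R + C = 4480 - j5.19e+04 Ω = 5.21e+04∠-85.1° Ω.
Step 4 — Source phasor: V = 7.56∠45.0° V = 5.346 + j5.346 V.
Step 5 — Current: I = V / Z = -9.341e-05 + j0.0001111 A = 0.0001451∠130.1° A.
Step 6 — Complex power: S = V·I* = 9.435e-05 - j0.001093 VA.
Step 7 — Real power: P = Re(S) = 9.435e-05 W.
Step 8 — Reactive power: Q = Im(S) = -0.001093 VAR.
Step 9 — Apparent power: |S| = 0.001097 VA.
Step 10 — Power factor: PF = P/|S| = 0.086 (leading).

(a) P = 9.435e-05 W  (b) Q = -0.001093 VAR  (c) S = 0.001097 VA  (d) PF = 0.086 (leading)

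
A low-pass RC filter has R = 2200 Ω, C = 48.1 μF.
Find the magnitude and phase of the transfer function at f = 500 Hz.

Step 1 — Angular frequency: ω = 2π·500 = 3142 rad/s.
Step 2 — Transfer function: H(jω) = 1/(1 + jωRC).
Step 3 — Denominator: 1 + jωRC = 1 + j·3142·2200·4.81e-05 = 1 + j332.4.
Step 4 — H = 9.048e-06 - j0.003008.
Step 5 — Magnitude: |H| = 0.003008 (-50.4 dB); phase: φ = -89.8°.

|H| = 0.003008 (-50.4 dB), φ = -89.8°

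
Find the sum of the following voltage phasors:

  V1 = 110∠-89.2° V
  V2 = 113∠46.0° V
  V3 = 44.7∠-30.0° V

Step 1 — Convert each phasor to rectangular form:
  V1 = 110·(cos(-89.2°) + j·sin(-89.2°)) = 1.536 - j110 V
  V2 = 113·(cos(46.0°) + j·sin(46.0°)) = 78.5 + j81.29 V
  V3 = 44.7·(cos(-30.0°) + j·sin(-30.0°)) = 38.71 - j22.35 V
Step 2 — Sum components: V_total = 118.7 - j51.05 V.
Step 3 — Convert to polar: |V_total| = 129.3 V, ∠V_total = -23.3°.

V_total = 129.3∠-23.3° V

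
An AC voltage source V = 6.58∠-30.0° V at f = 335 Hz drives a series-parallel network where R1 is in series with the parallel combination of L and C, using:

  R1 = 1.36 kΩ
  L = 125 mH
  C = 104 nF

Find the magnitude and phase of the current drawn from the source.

Step 1 — Angular frequency: ω = 2π·f = 2π·335 = 2105 rad/s.
Step 2 — Component impedances:
  R1: Z = R = 1360 Ω
  L: Z = jωL = j·2105·0.125 = 0 + j263.1 Ω
  C: Z = 1/(jωC) = -j/(ω·C) = 0 - j4568 Ω
Step 3 — Parallel branch: L || C = 1/(1/L + 1/C) = 0 + j279.2 Ω.
Step 4 — Series with R1: Z_total = R1 + (L || C) = 1360 + j279.2 Ω = 1388∠11.6° Ω.
Step 5 — Source phasor: V = 6.58∠-30.0° V = 5.698 - j3.29 V.
Step 6 — Ohm's law: I = V / Z_total = (5.698 - j3.29) / (1360 + j279.2) = 0.003544 - j0.003147 A.
Step 7 — Convert to polar: |I| = 0.004739 A, ∠I = -41.6°.

I = 0.004739∠-41.6° A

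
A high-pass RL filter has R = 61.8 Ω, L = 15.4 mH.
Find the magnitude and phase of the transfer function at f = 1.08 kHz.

Step 1 — Angular frequency: ω = 2π·1080 = 6786 rad/s.
Step 2 — Transfer function: H(jω) = jωL/(R + jωL).
Step 3 — Numerator jωL = j·104.5; denominator R + jωL = 61.8 + j104.5.
Step 4 — H = 0.7409 + j0.4381.
Step 5 — Magnitude: |H| = 0.8608 (-1.3 dB); phase: φ = 30.6°.

|H| = 0.8608 (-1.3 dB), φ = 30.6°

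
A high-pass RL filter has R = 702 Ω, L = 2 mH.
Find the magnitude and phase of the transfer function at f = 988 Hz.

Step 1 — Angular frequency: ω = 2π·988 = 6208 rad/s.
Step 2 — Transfer function: H(jω) = jωL/(R + jωL).
Step 3 — Numerator jωL = j·12.42; denominator R + jωL = 702 + j12.42.
Step 4 — H = 0.0003127 + j0.01768.
Step 5 — Magnitude: |H| = 0.01768 (-35.0 dB); phase: φ = 89.0°.

|H| = 0.01768 (-35.0 dB), φ = 89.0°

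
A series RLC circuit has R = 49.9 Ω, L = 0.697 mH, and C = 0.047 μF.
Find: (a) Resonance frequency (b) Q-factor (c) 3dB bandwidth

Step 1 — Resonance: ω₀ = 1/√(LC) = 1/√(0.000697·4.7e-08) = 1.747e+05 rad/s.
Step 2 — f₀ = ω₀/(2π) = 2.781e+04 Hz.
Step 3 — Series Q: Q = ω₀L/R = 1.747e+05·0.000697/49.9 = 2.44.
Step 4 — Bandwidth: Δω = ω₀/Q = 7.159e+04 rad/s; BW = Δω/(2π) = 1.139e+04 Hz.

(a) f₀ = 2.781e+04 Hz  (b) Q = 2.44  (c) BW = 1.139e+04 Hz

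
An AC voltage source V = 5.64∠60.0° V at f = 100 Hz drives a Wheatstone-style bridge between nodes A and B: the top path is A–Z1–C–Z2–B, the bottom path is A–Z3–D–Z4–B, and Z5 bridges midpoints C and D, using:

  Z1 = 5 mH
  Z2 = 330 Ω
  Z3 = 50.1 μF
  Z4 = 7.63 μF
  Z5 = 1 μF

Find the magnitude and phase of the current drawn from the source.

Step 1 — Angular frequency: ω = 2π·f = 2π·100 = 628.3 rad/s.
Step 2 — Component impedances:
  Z1: Z = jωL = j·628.3·0.005 = 0 + j3.142 Ω
  Z2: Z = R = 330 Ω
  Z3: Z = 1/(jωC) = -j/(ω·C) = 0 - j31.77 Ω
  Z4: Z = 1/(jωC) = -j/(ω·C) = 0 - j208.6 Ω
  Z5: Z = 1/(jωC) = -j/(ω·C) = 0 - j1592 Ω
Step 3 — Bridge requires nodal analysis (the Z5 bridge couples midpoints C and D, so the two paths cannot be reduced to a simple series/parallel combination). Setting node B to ground and injecting 1 A at node A, the 3-node admittance system at A, C, D solves to V_A = Z_AB = 115.1 - j157.2 Ω = 194.8∠-53.8° Ω.
Step 4 — Source phasor: V = 5.64∠60.0° V = 2.82 + j4.884 V.
Step 5 — Ohm's law: I = V / Z_total = (2.82 + j4.884) / (115.1 - j157.2) = -0.01168 + j0.02649 A.
Step 6 — Convert to polar: |I| = 0.02895 A, ∠I = 113.8°.

I = 0.02895∠113.8° A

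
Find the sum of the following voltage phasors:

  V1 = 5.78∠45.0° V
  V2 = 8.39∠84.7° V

Step 1 — Convert each phasor to rectangular form:
  V1 = 5.78·(cos(45.0°) + j·sin(45.0°)) = 4.087 + j4.087 V
  V2 = 8.39·(cos(84.7°) + j·sin(84.7°)) = 0.775 + j8.354 V
Step 2 — Sum components: V_total = 4.862 + j12.44 V.
Step 3 — Convert to polar: |V_total| = 13.36 V, ∠V_total = 68.7°.

V_total = 13.36∠68.7° V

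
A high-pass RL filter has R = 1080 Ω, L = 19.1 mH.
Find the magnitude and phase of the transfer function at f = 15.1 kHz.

Step 1 — Angular frequency: ω = 2π·1.51e+04 = 9.488e+04 rad/s.
Step 2 — Transfer function: H(jω) = jωL/(R + jωL).
Step 3 — Numerator jωL = j·1812; denominator R + jωL = 1080 + j1812.
Step 4 — H = 0.7379 + j0.4398.
Step 5 — Magnitude: |H| = 0.859 (-1.3 dB); phase: φ = 30.8°.

|H| = 0.859 (-1.3 dB), φ = 30.8°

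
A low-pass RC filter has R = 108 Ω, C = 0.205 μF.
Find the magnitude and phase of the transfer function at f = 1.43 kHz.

Step 1 — Angular frequency: ω = 2π·1430 = 8985 rad/s.
Step 2 — Transfer function: H(jω) = 1/(1 + jωRC).
Step 3 — Denominator: 1 + jωRC = 1 + j·8985·108·2.05e-07 = 1 + j0.1989.
Step 4 — H = 0.9619 - j0.1914.
Step 5 — Magnitude: |H| = 0.9808 (-0.2 dB); phase: φ = -11.3°.

|H| = 0.9808 (-0.2 dB), φ = -11.3°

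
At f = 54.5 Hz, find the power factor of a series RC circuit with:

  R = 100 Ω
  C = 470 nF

Step 1 — Angular frequency: ω = 2π·f = 2π·54.5 = 342.4 rad/s.
Step 2 — Component impedances:
  R: Z = R = 100 Ω
  C: Z = 1/(jωC) = -j/(ω·C) = 0 - j6213 Ω
Step 3 — Series combination: Z_total = R + C = 100 - j6213 Ω = 6214∠-89.1° Ω.
Step 4 — Power factor: PF = cos(φ) = Re(Z)/|Z| = 100/6214 = 0.01609.
Step 5 — Type: Im(Z) = -6213 ⇒ leading (phase φ = -89.1°).

PF = 0.01609 (leading, φ = -89.1°)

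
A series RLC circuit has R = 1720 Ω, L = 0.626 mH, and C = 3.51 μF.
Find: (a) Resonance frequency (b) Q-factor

Step 1 — Resonance condition Im(Z)=0 gives ω₀ = 1/√(LC).
Step 2 — ω₀ = 1/√(0.000626·3.51e-06) = 2.133e+04 rad/s.
Step 3 — f₀ = ω₀/(2π) = 3395 Hz.
Step 4 — Series Q: Q = ω₀L/R = 2.133e+04·0.000626/1720 = 0.007764.

(a) f₀ = 3395 Hz  (b) Q = 0.007764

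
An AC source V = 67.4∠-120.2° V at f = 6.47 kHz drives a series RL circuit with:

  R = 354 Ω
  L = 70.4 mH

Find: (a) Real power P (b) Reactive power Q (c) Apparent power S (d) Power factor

Step 1 — Angular frequency: ω = 2π·f = 2π·6470 = 4.065e+04 rad/s.
Step 2 — Component impedances:
  R: Z = R = 354 Ω
  L: Z = jωL = j·4.065e+04·0.0704 = 0 + j2862 Ω
Step 3 — Series combination: Z_total = R + L = 354 + j2862 Ω = 2884∠82.9° Ω.
Step 4 — Source phasor: V = 67.4∠-120.2° V = -33.9 - j58.25 V.
Step 5 — Current: I = V / Z = -0.02149 + j0.009188 A = 0.02337∠156.9° A.
Step 6 — Complex power: S = V·I* = 0.1934 + j1.563 VA.
Step 7 — Real power: P = Re(S) = 0.1934 W.
Step 8 — Reactive power: Q = Im(S) = 1.563 VAR.
Step 9 — Apparent power: |S| = 1.575 VA.
Step 10 — Power factor: PF = P/|S| = 0.1228 (lagging).

(a) P = 0.1934 W  (b) Q = 1.563 VAR  (c) S = 1.575 VA  (d) PF = 0.1228 (lagging)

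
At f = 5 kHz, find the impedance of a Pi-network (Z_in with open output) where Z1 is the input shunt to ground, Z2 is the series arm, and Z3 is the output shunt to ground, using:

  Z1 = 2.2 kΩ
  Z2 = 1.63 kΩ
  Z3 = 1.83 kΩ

Step 1 — Angular frequency: ω = 2π·f = 2π·5000 = 3.142e+04 rad/s.
Step 2 — Component impedances:
  Z1: Z = R = 2200 Ω
  Z2: Z = R = 1630 Ω
  Z3: Z = R = 1830 Ω
Step 3 — With open output, the series arm Z2 and the output shunt Z3 appear in series to ground: Z2 + Z3 = 3460 Ω.
Step 4 — Parallel with input shunt Z1: Z_in = Z1 || (Z2 + Z3) = 1345 Ω = 1345∠0.0° Ω.

Z = 1345 Ω = 1345∠0.0° Ω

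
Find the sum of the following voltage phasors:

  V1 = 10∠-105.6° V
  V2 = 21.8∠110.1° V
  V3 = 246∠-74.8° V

Step 1 — Convert each phasor to rectangular form:
  V1 = 10·(cos(-105.6°) + j·sin(-105.6°)) = -2.689 - j9.632 V
  V2 = 21.8·(cos(110.1°) + j·sin(110.1°)) = -7.492 + j20.47 V
  V3 = 246·(cos(-74.8°) + j·sin(-74.8°)) = 64.5 - j237.4 V
Step 2 — Sum components: V_total = 54.32 - j226.6 V.
Step 3 — Convert to polar: |V_total| = 233 V, ∠V_total = -76.5°.

V_total = 233∠-76.5° V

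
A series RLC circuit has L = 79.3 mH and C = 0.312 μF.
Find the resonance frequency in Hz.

Step 1 — Resonance condition Im(Z)=0 gives ω₀ = 1/√(LC).
Step 2 — ω₀ = 1/√(0.0793·3.12e-07) = 6357 rad/s.
Step 3 — f₀ = ω₀/(2π) = 1012 Hz.

f₀ = 1012 Hz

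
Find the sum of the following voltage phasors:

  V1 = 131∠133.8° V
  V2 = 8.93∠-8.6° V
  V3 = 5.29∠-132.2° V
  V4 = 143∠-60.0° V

Step 1 — Convert each phasor to rectangular form:
  V1 = 131·(cos(133.8°) + j·sin(133.8°)) = -90.67 + j94.55 V
  V2 = 8.93·(cos(-8.6°) + j·sin(-8.6°)) = 8.83 - j1.335 V
  V3 = 5.29·(cos(-132.2°) + j·sin(-132.2°)) = -3.553 - j3.919 V
  V4 = 143·(cos(-60.0°) + j·sin(-60.0°)) = 71.5 - j123.8 V
Step 2 — Sum components: V_total = -13.89 - j34.55 V.
Step 3 — Convert to polar: |V_total| = 37.23 V, ∠V_total = -111.9°.

V_total = 37.23∠-111.9° V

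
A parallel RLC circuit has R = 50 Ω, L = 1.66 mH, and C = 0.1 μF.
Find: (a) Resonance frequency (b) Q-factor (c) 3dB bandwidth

Step 1 — Resonance: ω₀ = 1/√(LC) = 1/√(0.00166·1e-07) = 7.762e+04 rad/s.
Step 2 — f₀ = ω₀/(2π) = 1.235e+04 Hz.
Step 3 — Parallel Q: Q = R/(ω₀L) = 50/(7.762e+04·0.00166) = 0.3881.
Step 4 — Bandwidth: Δω = ω₀/Q = 2e+05 rad/s; BW = Δω/(2π) = 3.183e+04 Hz.

(a) f₀ = 1.235e+04 Hz  (b) Q = 0.3881  (c) BW = 3.183e+04 Hz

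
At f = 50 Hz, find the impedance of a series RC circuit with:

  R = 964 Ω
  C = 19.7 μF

Step 1 — Angular frequency: ω = 2π·f = 2π·50 = 314.2 rad/s.
Step 2 — Component impedances:
  R: Z = R = 964 Ω
  C: Z = 1/(jωC) = -j/(ω·C) = 0 - j161.6 Ω
Step 3 — Series combination: Z_total = R + C = 964 - j161.6 Ω = 977.4∠-9.5° Ω.

Z = 964 - j161.6 Ω = 977.4∠-9.5° Ω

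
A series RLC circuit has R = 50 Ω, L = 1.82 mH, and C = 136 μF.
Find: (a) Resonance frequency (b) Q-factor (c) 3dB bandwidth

Step 1 — Resonance condition Im(Z)=0 gives ω₀ = 1/√(LC).
Step 2 — ω₀ = 1/√(0.00182·0.000136) = 2010 rad/s.
Step 3 — f₀ = ω₀/(2π) = 319.9 Hz.
Step 4 — Series Q: Q = ω₀L/R = 2010·0.00182/50 = 0.07316.
Step 5 — 3dB bandwidth: Δω = ω₀/Q = 2.747e+04 rad/s; BW = Δω/(2π) = 4372 Hz.

(a) f₀ = 319.9 Hz  (b) Q = 0.07316  (c) BW = 4372 Hz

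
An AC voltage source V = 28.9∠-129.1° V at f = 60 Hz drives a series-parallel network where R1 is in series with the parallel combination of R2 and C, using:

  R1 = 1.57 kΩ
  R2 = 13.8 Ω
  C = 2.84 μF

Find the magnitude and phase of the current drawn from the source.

Step 1 — Angular frequency: ω = 2π·f = 2π·60 = 377 rad/s.
Step 2 — Component impedances:
  R1: Z = R = 1570 Ω
  R2: Z = R = 13.8 Ω
  C: Z = 1/(jωC) = -j/(ω·C) = 0 - j934 Ω
Step 3 — Parallel branch: R2 || C = 1/(1/R2 + 1/C) = 13.8 - j0.2039 Ω.
Step 4 — Series with R1: Z_total = R1 + (R2 || C) = 1584 - j0.2039 Ω = 1584∠-0.0° Ω.
Step 5 — Source phasor: V = 28.9∠-129.1° V = -18.23 - j22.43 V.
Step 6 — Ohm's law: I = V / Z_total = (-18.23 - j22.43) / (1584 - j0.2039) = -0.01151 - j0.01416 A.
Step 7 — Convert to polar: |I| = 0.01825 A, ∠I = -129.1°.

I = 0.01825∠-129.1° A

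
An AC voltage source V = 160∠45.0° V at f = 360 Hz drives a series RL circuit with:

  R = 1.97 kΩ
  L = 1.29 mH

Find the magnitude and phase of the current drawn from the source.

Step 1 — Angular frequency: ω = 2π·f = 2π·360 = 2262 rad/s.
Step 2 — Component impedances:
  R: Z = R = 1970 Ω
  L: Z = jωL = j·2262·0.00129 = 0 + j2.918 Ω
Step 3 — Series combination: Z_total = R + L = 1970 + j2.918 Ω = 1970∠0.1° Ω.
Step 4 — Source phasor: V = 160∠45.0° V = 113.1 + j113.1 V.
Step 5 — Ohm's law: I = V / Z_total = (113.1 + j113.1) / (1970 + j2.918) = 0.05751 + j0.05734 A.
Step 6 — Convert to polar: |I| = 0.08122 A, ∠I = 44.9°.

I = 0.08122∠44.9° A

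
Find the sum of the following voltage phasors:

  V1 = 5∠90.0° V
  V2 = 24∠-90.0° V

Step 1 — Convert each phasor to rectangular form:
  V1 = 5·(cos(90.0°) + j·sin(90.0°)) = 0 + j5 V
  V2 = 24·(cos(-90.0°) + j·sin(-90.0°)) = 0 - j24 V
Step 2 — Sum components: V_total = 0 - j19 V.
Step 3 — Convert to polar: |V_total| = 19 V, ∠V_total = -90.0°.

V_total = 19∠-90.0° V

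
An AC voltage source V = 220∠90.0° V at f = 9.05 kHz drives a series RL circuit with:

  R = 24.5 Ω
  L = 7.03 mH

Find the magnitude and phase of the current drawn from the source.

Step 1 — Angular frequency: ω = 2π·f = 2π·9050 = 5.686e+04 rad/s.
Step 2 — Component impedances:
  R: Z = R = 24.5 Ω
  L: Z = jωL = j·5.686e+04·0.00703 = 0 + j399.7 Ω
Step 3 — Series combination: Z_total = R + L = 24.5 + j399.7 Ω = 400.5∠86.5° Ω.
Step 4 — Source phasor: V = 220∠90.0° V = 0 + j220 V.
Step 5 — Ohm's law: I = V / Z_total = (0 + j220) / (24.5 + j399.7) = 0.5483 + j0.0336 A.
Step 6 — Convert to polar: |I| = 0.5493 A, ∠I = 3.5°.

I = 0.5493∠3.5° A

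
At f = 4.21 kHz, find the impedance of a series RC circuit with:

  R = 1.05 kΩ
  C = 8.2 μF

Step 1 — Angular frequency: ω = 2π·f = 2π·4210 = 2.645e+04 rad/s.
Step 2 — Component impedances:
  R: Z = R = 1050 Ω
  C: Z = 1/(jωC) = -j/(ω·C) = 0 - j4.61 Ω
Step 3 — Series combination: Z_total = R + C = 1050 - j4.61 Ω = 1050∠-0.3° Ω.

Z = 1050 - j4.61 Ω = 1050∠-0.3° Ω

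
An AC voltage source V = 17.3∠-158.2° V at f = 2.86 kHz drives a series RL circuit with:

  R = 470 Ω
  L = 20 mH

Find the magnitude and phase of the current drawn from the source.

Step 1 — Angular frequency: ω = 2π·f = 2π·2860 = 1.797e+04 rad/s.
Step 2 — Component impedances:
  R: Z = R = 470 Ω
  L: Z = jωL = j·1.797e+04·0.02 = 0 + j359.4 Ω
Step 3 — Series combination: Z_total = R + L = 470 + j359.4 Ω = 591.7∠37.4° Ω.
Step 4 — Source phasor: V = 17.3∠-158.2° V = -16.06 - j6.425 V.
Step 5 — Ohm's law: I = V / Z_total = (-16.06 - j6.425) / (470 + j359.4) = -0.02816 + j0.007865 A.
Step 6 — Convert to polar: |I| = 0.02924 A, ∠I = 164.4°.

I = 0.02924∠164.4° A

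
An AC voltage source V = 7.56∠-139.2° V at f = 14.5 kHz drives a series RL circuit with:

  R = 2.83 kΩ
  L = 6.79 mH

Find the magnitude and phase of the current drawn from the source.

Step 1 — Angular frequency: ω = 2π·f = 2π·1.45e+04 = 9.111e+04 rad/s.
Step 2 — Component impedances:
  R: Z = R = 2830 Ω
  L: Z = jωL = j·9.111e+04·0.00679 = 0 + j618.6 Ω
Step 3 — Series combination: Z_total = R + L = 2830 + j618.6 Ω = 2897∠12.3° Ω.
Step 4 — Source phasor: V = 7.56∠-139.2° V = -5.723 - j4.94 V.
Step 5 — Ohm's law: I = V / Z_total = (-5.723 - j4.94) / (2830 + j618.6) = -0.002294 - j0.001244 A.
Step 6 — Convert to polar: |I| = 0.00261 A, ∠I = -151.5°.

I = 0.00261∠-151.5° A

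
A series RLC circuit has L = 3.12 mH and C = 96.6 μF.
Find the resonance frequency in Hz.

Step 1 — Resonance condition Im(Z)=0 gives ω₀ = 1/√(LC).
Step 2 — ω₀ = 1/√(0.00312·9.66e-05) = 1822 rad/s.
Step 3 — f₀ = ω₀/(2π) = 289.9 Hz.

f₀ = 289.9 Hz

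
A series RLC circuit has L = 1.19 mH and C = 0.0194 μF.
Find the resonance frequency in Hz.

Step 1 — Resonance condition Im(Z)=0 gives ω₀ = 1/√(LC).
Step 2 — ω₀ = 1/√(0.00119·1.94e-08) = 2.081e+05 rad/s.
Step 3 — f₀ = ω₀/(2π) = 3.312e+04 Hz.

f₀ = 3.312e+04 Hz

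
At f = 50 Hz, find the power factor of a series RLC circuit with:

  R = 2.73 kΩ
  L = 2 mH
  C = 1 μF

Step 1 — Angular frequency: ω = 2π·f = 2π·50 = 314.2 rad/s.
Step 2 — Component impedances:
  R: Z = R = 2730 Ω
  L: Z = jωL = j·314.2·0.002 = 0 + j0.6283 Ω
  C: Z = 1/(jωC) = -j/(ω·C) = 0 - j3183 Ω
Step 3 — Series combination: Z_total = R + L + C = 2730 - j3182 Ω = 4193∠-49.4° Ω.
Step 4 — Power factor: PF = cos(φ) = Re(Z)/|Z| = 2730/4193 = 0.6511.
Step 5 — Type: Im(Z) = -3182 ⇒ leading (phase φ = -49.4°).

PF = 0.6511 (leading, φ = -49.4°)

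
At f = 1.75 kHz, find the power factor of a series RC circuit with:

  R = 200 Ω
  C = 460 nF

Step 1 — Angular frequency: ω = 2π·f = 2π·1750 = 1.1e+04 rad/s.
Step 2 — Component impedances:
  R: Z = R = 200 Ω
  C: Z = 1/(jωC) = -j/(ω·C) = 0 - j197.7 Ω
Step 3 — Series combination: Z_total = R + C = 200 - j197.7 Ω = 281.2∠-44.7° Ω.
Step 4 — Power factor: PF = cos(φ) = Re(Z)/|Z| = 200/281.2 = 0.7112.
Step 5 — Type: Im(Z) = -197.7 ⇒ leading (phase φ = -44.7°).

PF = 0.7112 (leading, φ = -44.7°)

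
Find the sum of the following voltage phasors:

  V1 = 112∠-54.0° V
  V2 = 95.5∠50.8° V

Step 1 — Convert each phasor to rectangular form:
  V1 = 112·(cos(-54.0°) + j·sin(-54.0°)) = 65.83 - j90.61 V
  V2 = 95.5·(cos(50.8°) + j·sin(50.8°)) = 60.36 + j74.01 V
Step 2 — Sum components: V_total = 126.2 - j16.6 V.
Step 3 — Convert to polar: |V_total| = 127.3 V, ∠V_total = -7.5°.

V_total = 127.3∠-7.5° V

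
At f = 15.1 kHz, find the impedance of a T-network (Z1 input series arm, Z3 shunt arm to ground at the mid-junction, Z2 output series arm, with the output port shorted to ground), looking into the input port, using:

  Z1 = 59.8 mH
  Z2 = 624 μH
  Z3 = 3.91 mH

Step 1 — Angular frequency: ω = 2π·f = 2π·1.51e+04 = 9.488e+04 rad/s.
Step 2 — Component impedances:
  Z1: Z = jωL = j·9.488e+04·0.0598 = 0 + j5674 Ω
  Z2: Z = jωL = j·9.488e+04·0.000624 = 0 + j59.2 Ω
  Z3: Z = jωL = j·9.488e+04·0.00391 = 0 + j371 Ω
Step 3 — With the output port shorted to ground, the output series arm Z2 runs from the junction to ground; the shunt arm Z3 also runs from the junction to ground. They appear in parallel: Z3 || Z2 = 0 + j51.05 Ω.
Step 4 — Series with input arm Z1: Z_in = Z1 + (Z3 || Z2) = 0 + j5725 Ω = 5725∠90.0° Ω.

Z = 0 + j5725 Ω = 5725∠90.0° Ω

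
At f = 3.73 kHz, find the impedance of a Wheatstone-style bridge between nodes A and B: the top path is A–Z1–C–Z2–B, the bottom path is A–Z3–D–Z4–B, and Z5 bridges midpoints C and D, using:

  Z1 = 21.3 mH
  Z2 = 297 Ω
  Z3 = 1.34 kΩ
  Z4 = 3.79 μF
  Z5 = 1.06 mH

Step 1 — Angular frequency: ω = 2π·f = 2π·3730 = 2.344e+04 rad/s.
Step 2 — Component impedances:
  Z1: Z = jωL = j·2.344e+04·0.0213 = 0 + j499.2 Ω
  Z2: Z = R = 297 Ω
  Z3: Z = R = 1340 Ω
  Z4: Z = 1/(jωC) = -j/(ω·C) = 0 - j11.26 Ω
  Z5: Z = jωL = j·2.344e+04·0.00106 = 0 + j24.84 Ω
Step 3 — Bridge requires nodal analysis (the Z5 bridge couples midpoints C and D, so the two paths cannot be reduced to a simple series/parallel combination). Setting node B to ground and injecting 1 A at node A, the 3-node admittance system at A, C, D solves to V_A = Z_AB = 177.8 + j442.7 Ω = 477.1∠68.1° Ω.

Z = 177.8 + j442.7 Ω = 477.1∠68.1° Ω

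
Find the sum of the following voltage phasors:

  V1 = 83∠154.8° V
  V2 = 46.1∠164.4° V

Step 1 — Convert each phasor to rectangular form:
  V1 = 83·(cos(154.8°) + j·sin(154.8°)) = -75.1 + j35.34 V
  V2 = 46.1·(cos(164.4°) + j·sin(164.4°)) = -44.4 + j12.4 V
Step 2 — Sum components: V_total = -119.5 + j47.74 V.
Step 3 — Convert to polar: |V_total| = 128.7 V, ∠V_total = 158.2°.

V_total = 128.7∠158.2° V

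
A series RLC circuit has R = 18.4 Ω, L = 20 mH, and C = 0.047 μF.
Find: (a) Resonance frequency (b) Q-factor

Step 1 — Resonance condition Im(Z)=0 gives ω₀ = 1/√(LC).
Step 2 — ω₀ = 1/√(0.02·4.7e-08) = 3.262e+04 rad/s.
Step 3 — f₀ = ω₀/(2π) = 5191 Hz.
Step 4 — Series Q: Q = ω₀L/R = 3.262e+04·0.02/18.4 = 35.45.

(a) f₀ = 5191 Hz  (b) Q = 35.45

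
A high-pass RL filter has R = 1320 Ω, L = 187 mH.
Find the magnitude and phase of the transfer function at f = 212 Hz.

Step 1 — Angular frequency: ω = 2π·212 = 1332 rad/s.
Step 2 — Transfer function: H(jω) = jωL/(R + jωL).
Step 3 — Numerator jωL = j·249.1; denominator R + jωL = 1320 + j249.1.
Step 4 — H = 0.03439 + j0.1822.
Step 5 — Magnitude: |H| = 0.1854 (-14.6 dB); phase: φ = 79.3°.

|H| = 0.1854 (-14.6 dB), φ = 79.3°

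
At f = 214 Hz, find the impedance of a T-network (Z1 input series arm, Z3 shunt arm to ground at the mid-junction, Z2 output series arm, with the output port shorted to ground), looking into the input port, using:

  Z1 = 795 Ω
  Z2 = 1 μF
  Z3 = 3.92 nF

Step 1 — Angular frequency: ω = 2π·f = 2π·214 = 1345 rad/s.
Step 2 — Component impedances:
  Z1: Z = R = 795 Ω
  Z2: Z = 1/(jωC) = -j/(ω·C) = 0 - j743.7 Ω
  Z3: Z = 1/(jωC) = -j/(ω·C) = 0 - j1.897e+05 Ω
Step 3 — With the output port shorted to ground, the output series arm Z2 runs from the junction to ground; the shunt arm Z3 also runs from the junction to ground. They appear in parallel: Z3 || Z2 = 0 - j740.8 Ω.
Step 4 — Series with input arm Z1: Z_in = Z1 + (Z3 || Z2) = 795 - j740.8 Ω = 1087∠-43.0° Ω.

Z = 795 - j740.8 Ω = 1087∠-43.0° Ω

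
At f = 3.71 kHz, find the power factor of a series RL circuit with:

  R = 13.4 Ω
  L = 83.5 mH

Step 1 — Angular frequency: ω = 2π·f = 2π·3710 = 2.331e+04 rad/s.
Step 2 — Component impedances:
  R: Z = R = 13.4 Ω
  L: Z = jωL = j·2.331e+04·0.0835 = 0 + j1946 Ω
Step 3 — Series combination: Z_total = R + L = 13.4 + j1946 Ω = 1946∠89.6° Ω.
Step 4 — Power factor: PF = cos(φ) = Re(Z)/|Z| = 13.4/1946.5 = 0.006884.
Step 5 — Type: Im(Z) = 1946 ⇒ lagging (phase φ = 89.6°).

PF = 0.006884 (lagging, φ = 89.6°)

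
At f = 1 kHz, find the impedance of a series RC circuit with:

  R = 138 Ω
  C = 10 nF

Step 1 — Angular frequency: ω = 2π·f = 2π·1000 = 6283 rad/s.
Step 2 — Component impedances:
  R: Z = R = 138 Ω
  C: Z = 1/(jωC) = -j/(ω·C) = 0 - j1.592e+04 Ω
Step 3 — Series combination: Z_total = R + C = 138 - j1.592e+04 Ω = 1.592e+04∠-89.5° Ω.

Z = 138 - j1.592e+04 Ω = 1.592e+04∠-89.5° Ω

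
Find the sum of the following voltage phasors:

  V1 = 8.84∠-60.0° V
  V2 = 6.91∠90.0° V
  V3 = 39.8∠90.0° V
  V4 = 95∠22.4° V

Step 1 — Convert each phasor to rectangular form:
  V1 = 8.84·(cos(-60.0°) + j·sin(-60.0°)) = 4.42 - j7.656 V
  V2 = 6.91·(cos(90.0°) + j·sin(90.0°)) = 0 + j6.91 V
  V3 = 39.8·(cos(90.0°) + j·sin(90.0°)) = 0 + j39.8 V
  V4 = 95·(cos(22.4°) + j·sin(22.4°)) = 87.83 + j36.2 V
Step 2 — Sum components: V_total = 92.25 + j75.26 V.
Step 3 — Convert to polar: |V_total| = 119.1 V, ∠V_total = 39.2°.

V_total = 119.1∠39.2° V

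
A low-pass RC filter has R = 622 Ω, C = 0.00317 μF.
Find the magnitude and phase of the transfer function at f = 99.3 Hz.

Step 1 — Angular frequency: ω = 2π·99.3 = 623.9 rad/s.
Step 2 — Transfer function: H(jω) = 1/(1 + jωRC).
Step 3 — Denominator: 1 + jωRC = 1 + j·623.9·622·3.17e-09 = 1 + j0.00123.
Step 4 — H = 1 - j0.00123.
Step 5 — Magnitude: |H| = 1 (-0.0 dB); phase: φ = -0.1°.

|H| = 1 (-0.0 dB), φ = -0.1°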